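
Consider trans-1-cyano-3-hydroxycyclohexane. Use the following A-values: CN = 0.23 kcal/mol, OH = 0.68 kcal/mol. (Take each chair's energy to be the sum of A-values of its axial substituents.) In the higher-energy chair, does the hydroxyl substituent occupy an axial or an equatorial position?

C1 and C3 have the same parity, so for the trans isomer the two substituents are one axial and one equatorial in each chair.
Chair I (cyano axial, hydroxyl equatorial): E = 0.23 kcal/mol.
Chair II (cyano equatorial, hydroxyl axial): E = 0.68 kcal/mol.
Chair II is the less stable (higher-energy) conformer, and in that chair the hydroxyl group is axial.

axial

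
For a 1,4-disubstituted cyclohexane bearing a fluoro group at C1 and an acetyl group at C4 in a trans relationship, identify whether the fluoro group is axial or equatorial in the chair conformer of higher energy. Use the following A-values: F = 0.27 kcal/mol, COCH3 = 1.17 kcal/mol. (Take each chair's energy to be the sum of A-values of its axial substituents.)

axial

C1 and C4 have opposite parity, so for the trans isomer the two substituents are e,e in one chair and a,a in the other.
Chair I (fluoro axial, acetyl axial): E = 1.44 kcal/mol.
Chair II (fluoro equatorial, acetyl equatorial): E = 0.00 kcal/mol.
Chair I is the less stable (higher-energy) conformer, and in that chair the fluoro group is axial.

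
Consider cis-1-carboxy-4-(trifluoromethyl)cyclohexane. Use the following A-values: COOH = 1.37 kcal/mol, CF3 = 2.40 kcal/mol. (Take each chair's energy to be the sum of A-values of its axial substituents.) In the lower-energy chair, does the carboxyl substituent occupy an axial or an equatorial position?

axial

C1 and C4 have opposite parity, so for the cis isomer the two substituents are one axial and one equatorial in each chair.
Chair I (carboxyl axial, trifluoromethyl equatorial): E = 1.37 kcal/mol.
Chair II (carboxyl equatorial, trifluoromethyl axial): E = 2.40 kcal/mol.
Chair I is the more stable (lower-energy) conformer, and in that chair the carboxyl group is axial.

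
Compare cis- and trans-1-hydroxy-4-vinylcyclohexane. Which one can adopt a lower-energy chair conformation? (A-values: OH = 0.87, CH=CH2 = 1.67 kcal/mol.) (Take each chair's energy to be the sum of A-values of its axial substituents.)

At 1,4 positions (parity opposite): cis → (a,e or e,a); trans → (e,e or a,a).
Best chair for cis: E = 0.87 kcal/mol; best chair for trans: E = 0.00 kcal/mol.
The trans isomer is lower by 0.87 kcal/mol.

trans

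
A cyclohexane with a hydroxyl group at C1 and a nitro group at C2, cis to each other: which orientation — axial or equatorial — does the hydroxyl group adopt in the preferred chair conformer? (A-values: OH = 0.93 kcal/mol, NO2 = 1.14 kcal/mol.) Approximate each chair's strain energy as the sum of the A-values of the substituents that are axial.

axial

C1 and C2 have opposite parity, so for the cis isomer the two substituents are one axial and one equatorial in each chair.
Chair I (hydroxyl axial, nitro equatorial): E = 0.93 kcal/mol.
Chair II (hydroxyl equatorial, nitro axial): E = 1.14 kcal/mol.
Chair I is the more stable (lower-energy) conformer, and in that chair the hydroxyl group is axial.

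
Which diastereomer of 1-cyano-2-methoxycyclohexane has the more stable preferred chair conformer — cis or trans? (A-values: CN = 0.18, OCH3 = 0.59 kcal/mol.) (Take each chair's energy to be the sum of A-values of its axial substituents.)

At 1,2 positions (parity opposite): cis → (a,e or e,a); trans → (e,e or a,a).
Best chair for cis: E = 0.18 kcal/mol; best chair for trans: E = 0.00 kcal/mol.
The trans isomer is lower by 0.18 kcal/mol.

trans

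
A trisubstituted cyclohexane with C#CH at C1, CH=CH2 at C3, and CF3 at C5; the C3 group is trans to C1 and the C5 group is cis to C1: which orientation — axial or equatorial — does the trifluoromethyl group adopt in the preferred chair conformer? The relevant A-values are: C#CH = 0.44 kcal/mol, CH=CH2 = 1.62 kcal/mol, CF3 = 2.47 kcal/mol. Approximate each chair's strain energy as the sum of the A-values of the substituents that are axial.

Chair I (ethynyl axial, vinyl equatorial, trifluoromethyl axial): E = 2.91 kcal/mol.
Chair II (ethynyl equatorial, vinyl axial, trifluoromethyl equatorial): E = 1.62 kcal/mol.
Chair II is the more stable (lower-energy) conformer, and in that chair the trifluoromethyl group is equatorial.

equatorial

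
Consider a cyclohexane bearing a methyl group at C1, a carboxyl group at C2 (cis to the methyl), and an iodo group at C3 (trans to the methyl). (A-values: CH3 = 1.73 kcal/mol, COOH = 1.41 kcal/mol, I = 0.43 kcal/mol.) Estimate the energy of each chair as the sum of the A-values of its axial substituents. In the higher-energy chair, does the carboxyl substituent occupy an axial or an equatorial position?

axial

Chair I (methyl axial, carboxyl equatorial, iodo equatorial): E = 1.73 kcal/mol.
Chair II (methyl equatorial, carboxyl axial, iodo axial): E = 1.84 kcal/mol.
Chair II is the less stable (higher-energy) conformer, and in that chair the carboxyl group is axial.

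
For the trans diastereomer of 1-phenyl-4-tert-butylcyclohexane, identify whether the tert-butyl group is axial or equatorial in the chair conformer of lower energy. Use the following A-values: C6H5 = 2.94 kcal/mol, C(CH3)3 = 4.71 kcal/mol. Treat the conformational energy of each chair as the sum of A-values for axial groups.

equatorial

C1 and C4 have opposite parity, so for the trans isomer the two substituents are e,e in one chair and a,a in the other.
Chair I (phenyl axial, tert-butyl axial): E = 7.65 kcal/mol.
Chair II (phenyl equatorial, tert-butyl equatorial): E = 0.00 kcal/mol.
Chair II is the more stable (lower-energy) conformer, and in that chair the tert-butyl group is equatorial.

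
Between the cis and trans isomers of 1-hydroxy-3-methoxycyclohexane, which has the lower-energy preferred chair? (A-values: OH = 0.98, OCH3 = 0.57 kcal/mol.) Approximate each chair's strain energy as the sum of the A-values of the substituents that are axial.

At 1,3 positions (parity same): cis → (e,e or a,a); trans → (a,e or e,a).
Best chair for cis: E = 0.00 kcal/mol; best chair for trans: E = 0.57 kcal/mol.
The cis isomer is lower by 0.57 kcal/mol.

cis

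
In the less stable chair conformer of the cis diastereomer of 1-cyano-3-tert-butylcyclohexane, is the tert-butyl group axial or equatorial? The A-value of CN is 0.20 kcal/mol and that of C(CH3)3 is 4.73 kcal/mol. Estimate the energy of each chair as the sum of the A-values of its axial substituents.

C1 and C3 have the same parity, so for the cis isomer the two substituents are e,e in one chair and a,a in the other.
Chair I (cyano axial, tert-butyl axial): E = 4.93 kcal/mol.
Chair II (cyano equatorial, tert-butyl equatorial): E = 0.00 kcal/mol.
Chair I is the less stable (higher-energy) conformer, and in that chair the tert-butyl group is axial.

axial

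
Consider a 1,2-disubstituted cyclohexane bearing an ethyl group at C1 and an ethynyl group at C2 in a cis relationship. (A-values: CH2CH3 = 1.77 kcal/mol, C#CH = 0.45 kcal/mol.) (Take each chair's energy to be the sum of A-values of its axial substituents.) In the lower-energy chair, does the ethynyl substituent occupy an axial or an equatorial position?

axial

C1 and C2 have opposite parity, so for the cis isomer the two substituents are one axial and one equatorial in each chair.
Chair I (ethyl axial, ethynyl equatorial): E = 1.77 kcal/mol.
Chair II (ethyl equatorial, ethynyl axial): E = 0.45 kcal/mol.
Chair II is the more stable (lower-energy) conformer, and in that chair the ethynyl group is axial.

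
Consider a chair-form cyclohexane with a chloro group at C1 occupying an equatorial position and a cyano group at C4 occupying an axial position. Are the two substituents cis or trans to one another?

cis

C1 and C4 have opposite parity, so their axial bonds point in opposite directions.
With opposite-parity carbons, two substituents on the same face are one axial and one equatorial; opposite faces give both axial or both equatorial.
Here the groups are equatorial/axial → same face → cis.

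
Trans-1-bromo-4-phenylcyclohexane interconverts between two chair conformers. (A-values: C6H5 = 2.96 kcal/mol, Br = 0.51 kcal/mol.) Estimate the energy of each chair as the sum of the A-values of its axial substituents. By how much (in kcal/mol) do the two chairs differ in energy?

C1 and C4 have opposite parity, so for the trans isomer the two substituents are e,e in one chair and a,a in the other.
Chair I (phenyl axial, bromo axial): E = 3.47 kcal/mol.
Chair II (phenyl equatorial, bromo equatorial): E = 0.00 kcal/mol.
ΔE = 3.47 − 0.00 = 3.47 kcal/mol; chair II is more stable.

3.47 kcal/mol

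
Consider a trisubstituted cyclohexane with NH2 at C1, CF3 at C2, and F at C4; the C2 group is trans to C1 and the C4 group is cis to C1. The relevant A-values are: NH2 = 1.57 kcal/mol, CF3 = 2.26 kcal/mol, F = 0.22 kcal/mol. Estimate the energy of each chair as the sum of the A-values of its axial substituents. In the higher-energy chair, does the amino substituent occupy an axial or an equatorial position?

axial

Chair I (amino axial, trifluoromethyl axial, fluoro equatorial): E = 3.83 kcal/mol.
Chair II (amino equatorial, trifluoromethyl equatorial, fluoro axial): E = 0.22 kcal/mol.
Chair I is the less stable (higher-energy) conformer, and in that chair the amino group is axial.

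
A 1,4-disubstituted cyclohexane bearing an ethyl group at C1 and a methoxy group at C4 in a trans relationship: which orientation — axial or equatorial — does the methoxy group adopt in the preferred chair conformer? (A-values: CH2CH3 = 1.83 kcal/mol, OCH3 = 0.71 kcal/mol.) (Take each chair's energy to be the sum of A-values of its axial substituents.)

equatorial

C1 and C4 have opposite parity, so for the trans isomer the two substituents are e,e in one chair and a,a in the other.
Chair I (ethyl axial, methoxy axial): E = 2.54 kcal/mol.
Chair II (ethyl equatorial, methoxy equatorial): E = 0.00 kcal/mol.
Chair II is the more stable (lower-energy) conformer, and in that chair the methoxy group is equatorial.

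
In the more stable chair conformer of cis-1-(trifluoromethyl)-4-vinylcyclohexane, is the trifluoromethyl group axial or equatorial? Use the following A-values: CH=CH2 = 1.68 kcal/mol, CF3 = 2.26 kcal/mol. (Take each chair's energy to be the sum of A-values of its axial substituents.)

C1 and C4 have opposite parity, so for the cis isomer the two substituents are one axial and one equatorial in each chair.
Chair I (vinyl axial, trifluoromethyl equatorial): E = 1.68 kcal/mol.
Chair II (vinyl equatorial, trifluoromethyl axial): E = 2.26 kcal/mol.
Chair I is the more stable (lower-energy) conformer, and in that chair the trifluoromethyl group is equatorial.

equatorial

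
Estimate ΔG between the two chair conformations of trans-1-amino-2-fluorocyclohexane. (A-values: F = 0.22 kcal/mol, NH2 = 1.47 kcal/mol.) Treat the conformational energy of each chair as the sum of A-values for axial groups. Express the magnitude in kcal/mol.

1.69 kcal/mol

C1 and C2 have opposite parity, so for the trans isomer the two substituents are e,e in one chair and a,a in the other.
Chair I (fluoro axial, amino axial): E = 1.69 kcal/mol.
Chair II (fluoro equatorial, amino equatorial): E = 0.00 kcal/mol.
ΔE = 1.69 − 0.00 = 1.69 kcal/mol; chair II is more stable.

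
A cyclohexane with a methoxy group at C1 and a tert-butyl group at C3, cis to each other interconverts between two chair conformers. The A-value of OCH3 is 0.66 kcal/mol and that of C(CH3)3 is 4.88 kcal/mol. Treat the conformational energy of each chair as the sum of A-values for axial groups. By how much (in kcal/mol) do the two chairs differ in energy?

C1 and C3 have the same parity, so for the cis isomer the two substituents are e,e in one chair and a,a in the other.
Chair I (methoxy axial, tert-butyl axial): E = 5.54 kcal/mol.
Chair II (methoxy equatorial, tert-butyl equatorial): E = 0.00 kcal/mol.
ΔE = 5.54 − 0.00 = 5.54 kcal/mol; chair II is more stable.

5.54 kcal/mol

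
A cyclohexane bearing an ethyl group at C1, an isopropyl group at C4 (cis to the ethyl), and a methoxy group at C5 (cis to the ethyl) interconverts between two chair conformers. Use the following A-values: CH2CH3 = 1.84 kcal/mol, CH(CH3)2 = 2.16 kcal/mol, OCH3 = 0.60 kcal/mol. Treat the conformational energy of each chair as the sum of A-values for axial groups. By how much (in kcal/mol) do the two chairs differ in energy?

Chair I (ethyl axial, isopropyl equatorial, methoxy axial): E = 2.44 kcal/mol.
Chair II (ethyl equatorial, isopropyl axial, methoxy equatorial): E = 2.16 kcal/mol.
ΔE = 2.44 − 2.16 = 0.28 kcal/mol; chair II is more stable.

0.28 kcal/mol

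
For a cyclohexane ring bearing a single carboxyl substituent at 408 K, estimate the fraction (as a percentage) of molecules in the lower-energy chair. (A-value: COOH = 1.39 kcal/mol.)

84.7%

One chair has the carboxyl group axial (E = 1.39 kcal/mol) and the other has it equatorial (E = 0).
ΔG = 1.39 kcal/mol between the two chairs.
K = exp(ΔG/RT) with R = 1.987×10⁻³ kcal mol⁻¹ K⁻¹ and T = 408 K gives K ≈ 5.55.
Fraction in the lower-energy chair = K/(K+1) = 84.7%.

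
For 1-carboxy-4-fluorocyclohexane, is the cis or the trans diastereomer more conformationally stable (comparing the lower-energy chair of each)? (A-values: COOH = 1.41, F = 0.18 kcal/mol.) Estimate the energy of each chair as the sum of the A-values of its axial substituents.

trans

At 1,4 positions (parity opposite): cis → (a,e or e,a); trans → (e,e or a,a).
Best chair for cis: E = 0.18 kcal/mol; best chair for trans: E = 0.00 kcal/mol.
The trans isomer is lower by 0.18 kcal/mol.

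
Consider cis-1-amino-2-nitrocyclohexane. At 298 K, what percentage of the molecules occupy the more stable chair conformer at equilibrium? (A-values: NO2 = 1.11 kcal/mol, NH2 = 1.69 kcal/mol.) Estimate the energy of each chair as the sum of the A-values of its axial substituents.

C1 and C2 have opposite parity, so for the cis isomer the two substituents are one axial and one equatorial in each chair.
Chair I (nitro axial, amino equatorial): E = 1.11 kcal/mol; chair II (nitro equatorial, amino axial): E = 1.69 kcal/mol.
ΔG = 0.58 kcal/mol between the two chairs.
K = exp(ΔG/RT) with R = 1.987×10⁻³ kcal mol⁻¹ K⁻¹ and T = 298 K gives K ≈ 2.66.
Fraction in the lower-energy chair = K/(K+1) = 72.7%.

72.7%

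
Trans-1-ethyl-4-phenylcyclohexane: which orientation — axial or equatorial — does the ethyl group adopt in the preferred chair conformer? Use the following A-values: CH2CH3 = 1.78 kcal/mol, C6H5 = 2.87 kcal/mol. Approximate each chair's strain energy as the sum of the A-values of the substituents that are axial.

equatorial

C1 and C4 have opposite parity, so for the trans isomer the two substituents are e,e in one chair and a,a in the other.
Chair I (ethyl axial, phenyl axial): E = 4.65 kcal/mol.
Chair II (ethyl equatorial, phenyl equatorial): E = 0.00 kcal/mol.
Chair II is the more stable (lower-energy) conformer, and in that chair the ethyl group is equatorial.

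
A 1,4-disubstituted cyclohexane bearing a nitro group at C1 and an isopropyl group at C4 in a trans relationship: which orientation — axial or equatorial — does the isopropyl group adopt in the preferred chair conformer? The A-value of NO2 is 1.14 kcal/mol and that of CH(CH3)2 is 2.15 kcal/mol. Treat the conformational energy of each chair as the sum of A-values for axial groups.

equatorial

C1 and C4 have opposite parity, so for the trans isomer the two substituents are e,e in one chair and a,a in the other.
Chair I (nitro axial, isopropyl axial): E = 3.29 kcal/mol.
Chair II (nitro equatorial, isopropyl equatorial): E = 0.00 kcal/mol.
Chair II is the more stable (lower-energy) conformer, and in that chair the isopropyl group is equatorial.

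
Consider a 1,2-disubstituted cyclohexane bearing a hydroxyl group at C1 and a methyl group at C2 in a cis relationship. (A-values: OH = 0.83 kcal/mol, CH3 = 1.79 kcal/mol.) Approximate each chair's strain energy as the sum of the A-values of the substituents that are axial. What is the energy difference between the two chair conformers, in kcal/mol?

0.96 kcal/mol

C1 and C2 have opposite parity, so for the cis isomer the two substituents are one axial and one equatorial in each chair.
Chair I (hydroxyl axial, methyl equatorial): E = 0.83 kcal/mol.
Chair II (hydroxyl equatorial, methyl axial): E = 1.79 kcal/mol.
ΔE = 1.79 − 0.83 = 0.96 kcal/mol; chair I is more stable.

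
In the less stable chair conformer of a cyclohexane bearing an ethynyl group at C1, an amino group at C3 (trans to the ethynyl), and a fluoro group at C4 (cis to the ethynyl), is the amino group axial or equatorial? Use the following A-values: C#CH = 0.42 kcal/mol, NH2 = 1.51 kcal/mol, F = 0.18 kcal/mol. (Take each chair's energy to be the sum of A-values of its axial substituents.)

axial

Chair I (ethynyl axial, amino equatorial, fluoro equatorial): E = 0.42 kcal/mol.
Chair II (ethynyl equatorial, amino axial, fluoro axial): E = 1.69 kcal/mol.
Chair II is the less stable (higher-energy) conformer, and in that chair the amino group is axial.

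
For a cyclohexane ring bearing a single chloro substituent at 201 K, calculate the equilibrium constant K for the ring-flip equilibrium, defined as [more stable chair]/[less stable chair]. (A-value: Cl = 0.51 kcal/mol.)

K ≈ 3.59

One chair has the chloro group axial (E = 0.51 kcal/mol) and the other has it equatorial (E = 0).
ΔG = 0.51 kcal/mol between the two chairs.
K = exp(ΔG/RT) with R = 1.987×10⁻³ kcal mol⁻¹ K⁻¹ and T = 201 K gives K ≈ 3.59.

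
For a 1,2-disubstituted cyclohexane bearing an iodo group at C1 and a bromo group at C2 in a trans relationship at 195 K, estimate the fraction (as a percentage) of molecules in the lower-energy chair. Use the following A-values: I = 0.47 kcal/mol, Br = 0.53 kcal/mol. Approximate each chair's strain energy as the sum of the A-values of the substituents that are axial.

C1 and C2 have opposite parity, so for the trans isomer the two substituents are e,e in one chair and a,a in the other.
Chair I (iodo axial, bromo axial): E = 1.00 kcal/mol; chair II (iodo equatorial, bromo equatorial): E = 0.00 kcal/mol.
ΔG = 1.00 kcal/mol between the two chairs.
K = exp(ΔG/RT) with R = 1.987×10⁻³ kcal mol⁻¹ K⁻¹ and T = 195 K gives K ≈ 13.2.
Fraction in the lower-energy chair = K/(K+1) = 93.0%.

93.0%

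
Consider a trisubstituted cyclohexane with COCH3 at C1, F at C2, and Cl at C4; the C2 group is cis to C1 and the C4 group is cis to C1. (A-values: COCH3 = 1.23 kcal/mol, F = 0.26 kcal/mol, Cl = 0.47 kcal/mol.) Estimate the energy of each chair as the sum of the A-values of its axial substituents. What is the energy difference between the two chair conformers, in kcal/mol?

Chair I (acetyl axial, fluoro equatorial, chloro equatorial): E = 1.23 kcal/mol.
Chair II (acetyl equatorial, fluoro axial, chloro axial): E = 0.73 kcal/mol.
ΔE = 1.23 − 0.73 = 0.50 kcal/mol; chair II is more stable.

0.50 kcal/mol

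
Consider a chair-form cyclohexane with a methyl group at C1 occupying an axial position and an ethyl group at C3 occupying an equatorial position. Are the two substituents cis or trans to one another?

trans

C1 and C3 have the same parity, so their axial bonds point in the same direction.
With same-parity carbons, two substituents on the same face are both axial or both equatorial; opposite faces give one of each.
Here the groups are axial/equatorial → opposite face → trans.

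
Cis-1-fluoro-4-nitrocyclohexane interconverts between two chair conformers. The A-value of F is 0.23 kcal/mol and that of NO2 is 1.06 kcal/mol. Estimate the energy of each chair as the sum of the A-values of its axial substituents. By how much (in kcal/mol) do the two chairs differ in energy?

C1 and C4 have opposite parity, so for the cis isomer the two substituents are one axial and one equatorial in each chair.
Chair I (fluoro axial, nitro equatorial): E = 0.23 kcal/mol.
Chair II (fluoro equatorial, nitro axial): E = 1.06 kcal/mol.
ΔE = 1.06 − 0.23 = 0.83 kcal/mol; chair I is more stable.

0.83 kcal/mol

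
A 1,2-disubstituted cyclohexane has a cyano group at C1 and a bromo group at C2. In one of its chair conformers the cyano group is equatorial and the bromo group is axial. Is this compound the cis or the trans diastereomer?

cis

C1 and C2 have opposite parity, so their axial bonds point in opposite directions.
With opposite-parity carbons, two substituents on the same face are one axial and one equatorial; opposite faces give both axial or both equatorial.
Here the groups are equatorial/axial → same face → cis.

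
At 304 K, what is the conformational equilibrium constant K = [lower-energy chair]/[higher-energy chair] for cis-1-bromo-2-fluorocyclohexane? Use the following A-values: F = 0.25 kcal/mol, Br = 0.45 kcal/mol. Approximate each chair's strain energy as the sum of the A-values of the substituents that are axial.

C1 and C2 have opposite parity, so for the cis isomer the two substituents are one axial and one equatorial in each chair.
Chair I (fluoro axial, bromo equatorial): E = 0.25 kcal/mol; chair II (fluoro equatorial, bromo axial): E = 0.45 kcal/mol.
ΔG = 0.20 kcal/mol between the two chairs.
K = exp(ΔG/RT) with R = 1.987×10⁻³ kcal mol⁻¹ K⁻¹ and T = 304 K gives K ≈ 1.39.

K ≈ 1.39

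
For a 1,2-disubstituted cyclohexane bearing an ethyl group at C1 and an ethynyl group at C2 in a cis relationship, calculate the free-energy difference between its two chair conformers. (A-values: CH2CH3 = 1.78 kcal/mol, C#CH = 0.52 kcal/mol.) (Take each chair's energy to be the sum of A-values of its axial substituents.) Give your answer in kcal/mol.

C1 and C2 have opposite parity, so for the cis isomer the two substituents are one axial and one equatorial in each chair.
Chair I (ethyl axial, ethynyl equatorial): E = 1.78 kcal/mol.
Chair II (ethyl equatorial, ethynyl axial): E = 0.52 kcal/mol.
ΔE = 1.78 − 0.52 = 1.26 kcal/mol; chair II is more stable.

1.26 kcal/mol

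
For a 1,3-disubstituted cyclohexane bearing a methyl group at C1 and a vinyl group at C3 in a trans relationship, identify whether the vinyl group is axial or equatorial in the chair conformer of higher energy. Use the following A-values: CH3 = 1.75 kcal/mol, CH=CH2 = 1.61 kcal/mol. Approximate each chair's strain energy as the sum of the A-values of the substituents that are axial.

equatorial

C1 and C3 have the same parity, so for the trans isomer the two substituents are one axial and one equatorial in each chair.
Chair I (methyl axial, vinyl equatorial): E = 1.75 kcal/mol.
Chair II (methyl equatorial, vinyl axial): E = 1.61 kcal/mol.
Chair I is the less stable (higher-energy) conformer, and in that chair the vinyl group is equatorial.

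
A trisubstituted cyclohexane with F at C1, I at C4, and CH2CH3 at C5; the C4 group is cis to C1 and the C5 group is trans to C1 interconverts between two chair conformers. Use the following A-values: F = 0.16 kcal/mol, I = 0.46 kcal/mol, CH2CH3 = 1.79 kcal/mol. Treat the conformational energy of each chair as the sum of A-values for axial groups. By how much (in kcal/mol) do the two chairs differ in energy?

2.09 kcal/mol

Chair I (fluoro axial, iodo equatorial, ethyl equatorial): E = 0.16 kcal/mol.
Chair II (fluoro equatorial, iodo axial, ethyl axial): E = 2.25 kcal/mol.
ΔE = 2.25 − 0.16 = 2.09 kcal/mol; chair I is more stable.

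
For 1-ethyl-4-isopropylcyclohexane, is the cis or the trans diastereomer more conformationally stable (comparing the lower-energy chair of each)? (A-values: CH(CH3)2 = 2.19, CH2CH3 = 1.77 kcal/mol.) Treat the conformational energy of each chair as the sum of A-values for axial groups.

At 1,4 positions (parity opposite): cis → (a,e or e,a); trans → (e,e or a,a).
Best chair for cis: E = 1.77 kcal/mol; best chair for trans: E = 0.00 kcal/mol.
The trans isomer is lower by 1.77 kcal/mol.

trans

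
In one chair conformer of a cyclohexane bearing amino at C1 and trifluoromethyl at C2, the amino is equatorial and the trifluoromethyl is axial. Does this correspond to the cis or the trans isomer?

cis

C1 and C2 have opposite parity, so their axial bonds point in opposite directions.
With opposite-parity carbons, two substituents on the same face are one axial and one equatorial; opposite faces give both axial or both equatorial.
Here the groups are equatorial/axial → same face → cis.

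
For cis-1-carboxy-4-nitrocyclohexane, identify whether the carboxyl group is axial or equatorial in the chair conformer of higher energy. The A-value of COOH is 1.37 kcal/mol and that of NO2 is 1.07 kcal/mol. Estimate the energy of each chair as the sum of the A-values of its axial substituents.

C1 and C4 have opposite parity, so for the cis isomer the two substituents are one axial and one equatorial in each chair.
Chair I (carboxyl axial, nitro equatorial): E = 1.37 kcal/mol.
Chair II (carboxyl equatorial, nitro axial): E = 1.07 kcal/mol.
Chair I is the less stable (higher-energy) conformer, and in that chair the carboxyl group is axial.

axial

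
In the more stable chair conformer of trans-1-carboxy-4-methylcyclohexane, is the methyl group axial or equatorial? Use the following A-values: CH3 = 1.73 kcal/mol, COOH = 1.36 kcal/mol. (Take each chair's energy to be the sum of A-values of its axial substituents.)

C1 and C4 have opposite parity, so for the trans isomer the two substituents are e,e in one chair and a,a in the other.
Chair I (methyl axial, carboxyl axial): E = 3.09 kcal/mol.
Chair II (methyl equatorial, carboxyl equatorial): E = 0.00 kcal/mol.
Chair II is the more stable (lower-energy) conformer, and in that chair the methyl group is equatorial.

equatorial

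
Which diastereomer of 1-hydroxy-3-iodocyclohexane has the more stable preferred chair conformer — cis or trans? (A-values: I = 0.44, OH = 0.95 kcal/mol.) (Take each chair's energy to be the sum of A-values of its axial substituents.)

At 1,3 positions (parity same): cis → (e,e or a,a); trans → (a,e or e,a).
Best chair for cis: E = 0.00 kcal/mol; best chair for trans: E = 0.44 kcal/mol.
The cis isomer is lower by 0.44 kcal/mol.

cis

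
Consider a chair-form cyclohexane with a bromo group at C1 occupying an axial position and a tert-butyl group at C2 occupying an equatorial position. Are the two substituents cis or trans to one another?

C1 and C2 have opposite parity, so their axial bonds point in opposite directions.
With opposite-parity carbons, two substituents on the same face are one axial and one equatorial; opposite faces give both axial or both equatorial.
Here the groups are axial/equatorial → same face → cis.

cis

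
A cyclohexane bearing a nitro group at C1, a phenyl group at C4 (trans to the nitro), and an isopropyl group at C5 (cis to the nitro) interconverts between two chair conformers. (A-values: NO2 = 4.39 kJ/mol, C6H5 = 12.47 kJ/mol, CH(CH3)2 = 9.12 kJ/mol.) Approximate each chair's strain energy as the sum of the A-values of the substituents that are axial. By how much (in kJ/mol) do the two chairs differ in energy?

Chair I (nitro axial, phenyl axial, isopropyl axial): E = 25.98 kJ/mol.
Chair II (nitro equatorial, phenyl equatorial, isopropyl equatorial): E = 0.00 kJ/mol.
ΔE = 25.98 − 0.00 = 25.98 kJ/mol; chair II is more stable.

25.98 kJ/mol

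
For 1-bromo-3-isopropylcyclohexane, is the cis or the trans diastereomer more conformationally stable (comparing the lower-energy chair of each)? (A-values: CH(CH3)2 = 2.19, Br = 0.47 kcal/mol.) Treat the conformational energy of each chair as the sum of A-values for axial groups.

At 1,3 positions (parity same): cis → (e,e or a,a); trans → (a,e or e,a).
Best chair for cis: E = 0.00 kcal/mol; best chair for trans: E = 0.47 kcal/mol.
The cis isomer is lower by 0.47 kcal/mol.

cis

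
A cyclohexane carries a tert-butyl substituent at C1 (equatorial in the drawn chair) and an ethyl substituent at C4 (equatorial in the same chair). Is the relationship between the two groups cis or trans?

C1 and C4 have opposite parity, so their axial bonds point in opposite directions.
With opposite-parity carbons, two substituents on the same face are one axial and one equatorial; opposite faces give both axial or both equatorial.
Here the groups are equatorial/equatorial → opposite face → trans.

trans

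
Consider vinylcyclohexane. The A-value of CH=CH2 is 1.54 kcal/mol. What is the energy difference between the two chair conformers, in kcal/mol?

1.54 kcal/mol

A monosubstituted cyclohexane has one chair with the vinyl group axial (E = A = 1.54 kcal/mol) and one with it equatorial (E = 0).
ΔE = 1.54 − 0 = 1.54 kcal/mol.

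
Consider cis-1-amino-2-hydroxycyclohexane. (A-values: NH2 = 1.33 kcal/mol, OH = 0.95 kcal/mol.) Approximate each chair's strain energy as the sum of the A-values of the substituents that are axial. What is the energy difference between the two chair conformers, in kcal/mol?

0.38 kcal/mol

C1 and C2 have opposite parity, so for the cis isomer the two substituents are one axial and one equatorial in each chair.
Chair I (amino axial, hydroxyl equatorial): E = 1.33 kcal/mol.
Chair II (amino equatorial, hydroxyl axial): E = 0.95 kcal/mol.
ΔE = 1.33 − 0.95 = 0.38 kcal/mol; chair II is more stable.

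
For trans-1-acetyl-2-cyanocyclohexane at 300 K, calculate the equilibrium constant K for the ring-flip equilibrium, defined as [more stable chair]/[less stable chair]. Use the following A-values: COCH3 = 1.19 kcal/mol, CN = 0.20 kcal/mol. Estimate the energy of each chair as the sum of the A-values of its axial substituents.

C1 and C2 have opposite parity, so for the trans isomer the two substituents are e,e in one chair and a,a in the other.
Chair I (acetyl axial, cyano axial): E = 1.39 kcal/mol; chair II (acetyl equatorial, cyano equatorial): E = 0.00 kcal/mol.
ΔG = 1.39 kcal/mol between the two chairs.
K = exp(ΔG/RT) with R = 1.987×10⁻³ kcal mol⁻¹ K⁻¹ and T = 300 K gives K ≈ 10.3.

K ≈ 10.3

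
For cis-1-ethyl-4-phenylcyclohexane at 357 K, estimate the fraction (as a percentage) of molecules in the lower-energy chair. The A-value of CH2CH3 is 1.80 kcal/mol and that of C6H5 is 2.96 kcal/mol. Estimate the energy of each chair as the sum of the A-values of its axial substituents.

C1 and C4 have opposite parity, so for the cis isomer the two substituents are one axial and one equatorial in each chair.
Chair I (ethyl axial, phenyl equatorial): E = 1.80 kcal/mol; chair II (ethyl equatorial, phenyl axial): E = 2.96 kcal/mol.
ΔG = 1.16 kcal/mol between the two chairs.
K = exp(ΔG/RT) with R = 1.987×10⁻³ kcal mol⁻¹ K⁻¹ and T = 357 K gives K ≈ 5.13.
Fraction in the lower-energy chair = K/(K+1) = 83.7%.

83.7%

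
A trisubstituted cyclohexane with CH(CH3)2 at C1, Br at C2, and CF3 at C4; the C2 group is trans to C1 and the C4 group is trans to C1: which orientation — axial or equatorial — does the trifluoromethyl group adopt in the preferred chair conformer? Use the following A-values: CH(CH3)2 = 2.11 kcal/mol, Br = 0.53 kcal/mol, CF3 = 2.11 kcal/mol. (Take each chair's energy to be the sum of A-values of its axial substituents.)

equatorial

Chair I (isopropyl axial, bromo axial, trifluoromethyl axial): E = 4.75 kcal/mol.
Chair II (isopropyl equatorial, bromo equatorial, trifluoromethyl equatorial): E = 0.00 kcal/mol.
Chair II is the more stable (lower-energy) conformer, and in that chair the trifluoromethyl group is equatorial.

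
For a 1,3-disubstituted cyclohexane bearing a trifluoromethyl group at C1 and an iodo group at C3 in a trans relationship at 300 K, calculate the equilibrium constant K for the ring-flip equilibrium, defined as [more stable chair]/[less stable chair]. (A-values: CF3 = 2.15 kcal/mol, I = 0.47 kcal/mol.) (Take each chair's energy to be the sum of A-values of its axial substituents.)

C1 and C3 have the same parity, so for the trans isomer the two substituents are one axial and one equatorial in each chair.
Chair I (trifluoromethyl axial, iodo equatorial): E = 2.15 kcal/mol; chair II (trifluoromethyl equatorial, iodo axial): E = 0.47 kcal/mol.
ΔG = 1.68 kcal/mol between the two chairs.
K = exp(ΔG/RT) with R = 1.987×10⁻³ kcal mol⁻¹ K⁻¹ and T = 300 K gives K ≈ 16.7.

K ≈ 16.7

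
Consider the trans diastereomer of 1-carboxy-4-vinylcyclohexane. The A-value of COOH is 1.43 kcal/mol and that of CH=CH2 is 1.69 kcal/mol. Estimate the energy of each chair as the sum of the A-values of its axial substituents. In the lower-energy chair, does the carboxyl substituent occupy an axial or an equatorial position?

equatorial

C1 and C4 have opposite parity, so for the trans isomer the two substituents are e,e in one chair and a,a in the other.
Chair I (carboxyl axial, vinyl axial): E = 3.12 kcal/mol.
Chair II (carboxyl equatorial, vinyl equatorial): E = 0.00 kcal/mol.
Chair II is the more stable (lower-energy) conformer, and in that chair the carboxyl group is equatorial.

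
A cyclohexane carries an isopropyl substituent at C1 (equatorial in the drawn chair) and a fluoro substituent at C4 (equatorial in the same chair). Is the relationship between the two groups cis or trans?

trans

C1 and C4 have opposite parity, so their axial bonds point in opposite directions.
With opposite-parity carbons, two substituents on the same face are one axial and one equatorial; opposite faces give both axial or both equatorial.
Here the groups are equatorial/equatorial → opposite face → trans.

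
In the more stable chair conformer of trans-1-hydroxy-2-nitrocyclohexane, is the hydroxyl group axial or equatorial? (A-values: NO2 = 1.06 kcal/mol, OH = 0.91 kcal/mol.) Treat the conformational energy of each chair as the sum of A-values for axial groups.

equatorial

C1 and C2 have opposite parity, so for the trans isomer the two substituents are e,e in one chair and a,a in the other.
Chair I (nitro axial, hydroxyl axial): E = 1.97 kcal/mol.
Chair II (nitro equatorial, hydroxyl equatorial): E = 0.00 kcal/mol.
Chair II is the more stable (lower-energy) conformer, and in that chair the hydroxyl group is equatorial.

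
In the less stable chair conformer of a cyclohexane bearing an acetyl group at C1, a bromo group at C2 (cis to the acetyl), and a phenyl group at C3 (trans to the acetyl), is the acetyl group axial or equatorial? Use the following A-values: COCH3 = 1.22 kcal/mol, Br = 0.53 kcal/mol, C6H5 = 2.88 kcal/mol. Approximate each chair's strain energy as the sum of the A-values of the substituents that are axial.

equatorial

Chair I (acetyl axial, bromo equatorial, phenyl equatorial): E = 1.22 kcal/mol.
Chair II (acetyl equatorial, bromo axial, phenyl axial): E = 3.41 kcal/mol.
Chair II is the less stable (higher-energy) conformer, and in that chair the acetyl group is equatorial.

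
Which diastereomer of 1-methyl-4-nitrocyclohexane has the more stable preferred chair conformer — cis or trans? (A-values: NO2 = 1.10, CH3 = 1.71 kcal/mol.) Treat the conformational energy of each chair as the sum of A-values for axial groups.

trans

At 1,4 positions (parity opposite): cis → (a,e or e,a); trans → (e,e or a,a).
Best chair for cis: E = 1.10 kcal/mol; best chair for trans: E = 0.00 kcal/mol.
The trans isomer is lower by 1.10 kcal/mol.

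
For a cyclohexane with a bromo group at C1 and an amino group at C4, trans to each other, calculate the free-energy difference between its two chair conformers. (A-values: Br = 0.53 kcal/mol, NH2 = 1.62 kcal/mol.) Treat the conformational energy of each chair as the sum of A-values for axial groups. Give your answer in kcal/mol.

C1 and C4 have opposite parity, so for the trans isomer the two substituents are e,e in one chair and a,a in the other.
Chair I (bromo axial, amino axial): E = 2.15 kcal/mol.
Chair II (bromo equatorial, amino equatorial): E = 0.00 kcal/mol.
ΔE = 2.15 − 0.00 = 2.15 kcal/mol; chair II is more stable.

2.15 kcal/mol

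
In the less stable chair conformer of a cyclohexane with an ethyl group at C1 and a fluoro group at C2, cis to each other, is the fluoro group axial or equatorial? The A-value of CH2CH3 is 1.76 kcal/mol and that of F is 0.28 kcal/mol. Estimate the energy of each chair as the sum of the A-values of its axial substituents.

equatorial

C1 and C2 have opposite parity, so for the cis isomer the two substituents are one axial and one equatorial in each chair.
Chair I (ethyl axial, fluoro equatorial): E = 1.76 kcal/mol.
Chair II (ethyl equatorial, fluoro axial): E = 0.28 kcal/mol.
Chair I is the less stable (higher-energy) conformer, and in that chair the fluoro group is equatorial.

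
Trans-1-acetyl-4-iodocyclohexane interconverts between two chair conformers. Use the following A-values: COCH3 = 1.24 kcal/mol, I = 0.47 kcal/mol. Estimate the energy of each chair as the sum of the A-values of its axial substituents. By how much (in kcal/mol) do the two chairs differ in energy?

1.71 kcal/mol

C1 and C4 have opposite parity, so for the trans isomer the two substituents are e,e in one chair and a,a in the other.
Chair I (acetyl axial, iodo axial): E = 1.71 kcal/mol.
Chair II (acetyl equatorial, iodo equatorial): E = 0.00 kcal/mol.
ΔE = 1.71 − 0.00 = 1.71 kcal/mol; chair II is more stable.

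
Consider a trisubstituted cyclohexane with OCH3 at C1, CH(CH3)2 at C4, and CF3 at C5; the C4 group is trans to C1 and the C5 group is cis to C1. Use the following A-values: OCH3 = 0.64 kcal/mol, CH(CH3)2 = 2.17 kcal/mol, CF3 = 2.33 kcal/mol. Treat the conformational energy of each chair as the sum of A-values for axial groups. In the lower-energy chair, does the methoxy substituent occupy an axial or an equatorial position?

Chair I (methoxy axial, isopropyl axial, trifluoromethyl axial): E = 5.14 kcal/mol.
Chair II (methoxy equatorial, isopropyl equatorial, trifluoromethyl equatorial): E = 0.00 kcal/mol.
Chair II is the more stable (lower-energy) conformer, and in that chair the methoxy group is equatorial.

equatorial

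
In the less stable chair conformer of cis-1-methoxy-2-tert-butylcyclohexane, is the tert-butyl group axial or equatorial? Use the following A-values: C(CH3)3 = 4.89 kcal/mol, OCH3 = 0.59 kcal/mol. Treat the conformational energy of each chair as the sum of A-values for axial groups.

axial

C1 and C2 have opposite parity, so for the cis isomer the two substituents are one axial and one equatorial in each chair.
Chair I (tert-butyl axial, methoxy equatorial): E = 4.89 kcal/mol.
Chair II (tert-butyl equatorial, methoxy axial): E = 0.59 kcal/mol.
Chair I is the less stable (higher-energy) conformer, and in that chair the tert-butyl group is axial.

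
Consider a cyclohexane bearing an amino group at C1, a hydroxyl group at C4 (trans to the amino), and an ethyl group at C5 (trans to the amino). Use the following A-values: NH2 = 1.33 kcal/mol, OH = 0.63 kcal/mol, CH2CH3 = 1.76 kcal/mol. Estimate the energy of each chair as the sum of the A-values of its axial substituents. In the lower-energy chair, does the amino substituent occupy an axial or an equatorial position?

equatorial

Chair I (amino axial, hydroxyl axial, ethyl equatorial): E = 1.96 kcal/mol.
Chair II (amino equatorial, hydroxyl equatorial, ethyl axial): E = 1.76 kcal/mol.
Chair II is the more stable (lower-energy) conformer, and in that chair the amino group is equatorial.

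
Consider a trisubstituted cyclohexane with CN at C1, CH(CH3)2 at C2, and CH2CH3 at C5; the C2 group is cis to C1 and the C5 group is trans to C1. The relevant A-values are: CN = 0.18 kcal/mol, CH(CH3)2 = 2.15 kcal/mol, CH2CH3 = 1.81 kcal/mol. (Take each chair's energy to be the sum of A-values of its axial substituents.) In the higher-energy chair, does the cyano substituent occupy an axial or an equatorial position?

Chair I (cyano axial, isopropyl equatorial, ethyl equatorial): E = 0.18 kcal/mol.
Chair II (cyano equatorial, isopropyl axial, ethyl axial): E = 3.96 kcal/mol.
Chair II is the less stable (higher-energy) conformer, and in that chair the cyano group is equatorial.

equatorial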